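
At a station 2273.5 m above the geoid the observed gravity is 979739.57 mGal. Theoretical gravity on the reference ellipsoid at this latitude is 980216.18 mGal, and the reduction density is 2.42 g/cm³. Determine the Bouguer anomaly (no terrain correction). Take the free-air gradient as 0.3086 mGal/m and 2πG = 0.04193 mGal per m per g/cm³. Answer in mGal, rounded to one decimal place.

-5.7

Free-air correction = 0.3086 × 2273.5 = 701.60 mGal
Free-air anomaly = 979739.57 − 980216.18 + (701.60) = 224.99 mGal
Bouguer slab correction = 0.04193 × 2.42 × 2273.5 = 230.69 mGal
Simple Bouguer anomaly = 224.99 − (230.69) = -5.70 mGal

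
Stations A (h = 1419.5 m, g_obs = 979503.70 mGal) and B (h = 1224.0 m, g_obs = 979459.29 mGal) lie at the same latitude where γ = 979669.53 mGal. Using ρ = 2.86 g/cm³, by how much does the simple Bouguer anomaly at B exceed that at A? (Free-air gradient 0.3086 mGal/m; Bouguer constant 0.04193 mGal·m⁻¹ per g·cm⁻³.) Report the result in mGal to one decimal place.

Δg_SB(A) = 979503.70 − 979669.53 + 0.3086×1419.5 − 0.04193×2.86×1419.5 = 102.00 mGal
Δg_SB(B) = 979459.29 − 979669.53 + 0.3086×1224.0 − 0.04193×2.86×1224.0 = 20.70 mGal
Difference = 20.70 − (102.00) = -81.30 mGal

-81.3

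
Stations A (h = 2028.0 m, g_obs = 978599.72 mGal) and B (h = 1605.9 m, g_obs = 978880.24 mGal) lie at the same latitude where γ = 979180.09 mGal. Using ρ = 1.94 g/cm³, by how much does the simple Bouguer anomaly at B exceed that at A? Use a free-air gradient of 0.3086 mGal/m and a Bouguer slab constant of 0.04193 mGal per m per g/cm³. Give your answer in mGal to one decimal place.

184.6

Δg_SB(A) = 978599.72 − 979180.09 + 0.3086×2028.0 − 0.04193×1.94×2028.0 = -119.50 mGal
Δg_SB(B) = 978880.24 − 979180.09 + 0.3086×1605.9 − 0.04193×1.94×1605.9 = 65.10 mGal
Difference = 65.10 − (-119.50) = 184.60 mGal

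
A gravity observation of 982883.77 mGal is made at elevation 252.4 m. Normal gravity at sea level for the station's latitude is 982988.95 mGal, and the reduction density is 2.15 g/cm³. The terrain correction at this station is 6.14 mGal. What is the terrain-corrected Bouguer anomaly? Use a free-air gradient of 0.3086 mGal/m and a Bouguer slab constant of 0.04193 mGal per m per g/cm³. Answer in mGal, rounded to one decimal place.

Free-air correction = 0.3086 × 252.4 = 77.89 mGal
Free-air anomaly = 982883.77 − 982988.95 + (77.89) = -27.29 mGal
Bouguer slab correction = 0.04193 × 2.15 × 252.4 = 22.75 mGal
Simple Bouguer anomaly = -27.29 − (22.75) = -50.04 mGal
Complete Bouguer anomaly = -50.04 + 6.14 = -43.90 mGal

-43.9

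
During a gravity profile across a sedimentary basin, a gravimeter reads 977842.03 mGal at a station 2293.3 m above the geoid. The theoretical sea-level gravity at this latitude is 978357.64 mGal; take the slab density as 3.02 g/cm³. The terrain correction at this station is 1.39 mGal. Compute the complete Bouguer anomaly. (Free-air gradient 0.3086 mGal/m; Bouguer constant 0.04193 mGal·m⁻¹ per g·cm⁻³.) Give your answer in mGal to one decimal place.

-96.9

Free-air correction = 0.3086 × 2293.3 = 707.71 mGal
Free-air anomaly = 977842.03 − 978357.64 + (707.71) = 192.10 mGal
Bouguer slab correction = 0.04193 × 3.02 × 2293.3 = 290.40 mGal
Simple Bouguer anomaly = 192.10 − (290.40) = -98.30 mGal
Complete Bouguer anomaly = -98.30 + 1.39 = -96.91 mGal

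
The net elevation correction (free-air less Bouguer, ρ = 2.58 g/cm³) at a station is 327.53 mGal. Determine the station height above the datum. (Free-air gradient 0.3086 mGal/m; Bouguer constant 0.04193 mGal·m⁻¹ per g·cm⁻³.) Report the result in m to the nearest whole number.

1634

Combined gradient = 0.3086 − 0.04193 × 2.58 = 0.2004206 mGal/m
h = 327.53 / 0.2004206 = 1634.21 m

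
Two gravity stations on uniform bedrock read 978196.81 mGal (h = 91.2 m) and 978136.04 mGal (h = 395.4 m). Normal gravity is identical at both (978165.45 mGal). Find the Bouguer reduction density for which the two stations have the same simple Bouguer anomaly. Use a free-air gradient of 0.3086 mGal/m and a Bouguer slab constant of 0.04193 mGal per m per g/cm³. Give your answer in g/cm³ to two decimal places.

Δg_obs = 978136.04 − 978196.81 = -60.77 mGal over Δh = 395.4 − 91.2 = 304.2 m
Equal Bouguer anomalies ⇒ Δg_obs + (0.3086 − 0.04193ρ)·Δh = 0
0.3086 − 0.04193ρ = −Δg_obs/Δh = 0.19977
ρ = (0.3086 − 0.19977) / 0.04193 = 2.60 g/cm³

2.60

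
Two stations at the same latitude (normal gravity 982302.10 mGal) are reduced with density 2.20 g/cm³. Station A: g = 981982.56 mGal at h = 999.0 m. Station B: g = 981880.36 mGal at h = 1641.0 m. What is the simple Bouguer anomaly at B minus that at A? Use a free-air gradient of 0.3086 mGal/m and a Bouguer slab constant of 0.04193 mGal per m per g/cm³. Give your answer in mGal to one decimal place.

36.7

Δg_SB(A) = 981982.56 − 982302.10 + 0.3086×999.0 − 0.04193×2.20×999.0 = -103.40 mGal
Δg_SB(B) = 981880.36 − 982302.10 + 0.3086×1641.0 − 0.04193×2.20×1641.0 = -66.70 mGal
Difference = -66.70 − (-103.40) = 36.70 mGal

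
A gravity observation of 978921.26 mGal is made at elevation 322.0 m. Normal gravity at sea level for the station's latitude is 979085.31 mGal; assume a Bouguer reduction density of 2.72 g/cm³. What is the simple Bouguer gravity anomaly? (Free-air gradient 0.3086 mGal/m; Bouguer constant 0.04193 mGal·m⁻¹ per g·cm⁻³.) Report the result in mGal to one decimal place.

-101.4

Free-air correction = 0.3086 × 322.0 = 99.37 mGal
Free-air anomaly = 978921.26 − 979085.31 + (99.37) = -64.68 mGal
Bouguer slab correction = 0.04193 × 2.72 × 322.0 = 36.72 mGal
Simple Bouguer anomaly = -64.68 − (36.72) = -101.40 mGal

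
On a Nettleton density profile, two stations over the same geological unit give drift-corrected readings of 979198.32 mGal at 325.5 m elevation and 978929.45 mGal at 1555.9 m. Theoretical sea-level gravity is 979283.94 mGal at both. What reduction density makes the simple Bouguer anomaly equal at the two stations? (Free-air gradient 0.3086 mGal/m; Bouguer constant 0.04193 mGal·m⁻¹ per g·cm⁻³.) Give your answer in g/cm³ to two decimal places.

2.15

Δg_obs = 978929.45 − 979198.32 = -268.87 mGal over Δh = 1555.9 − 325.5 = 1230.4 m
Equal Bouguer anomalies ⇒ Δg_obs + (0.3086 − 0.04193ρ)·Δh = 0
0.3086 − 0.04193ρ = −Δg_obs/Δh = 0.21852
ρ = (0.3086 − 0.21852) / 0.04193 = 2.15 g/cm³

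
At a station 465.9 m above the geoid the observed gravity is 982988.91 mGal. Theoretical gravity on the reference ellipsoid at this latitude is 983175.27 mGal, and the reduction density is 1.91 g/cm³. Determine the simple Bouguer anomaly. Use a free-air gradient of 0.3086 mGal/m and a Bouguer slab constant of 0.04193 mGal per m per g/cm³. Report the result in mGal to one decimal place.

Free-air correction = 0.3086 × 465.9 = 143.78 mGal
Free-air anomaly = 982988.91 − 983175.27 + (143.78) = -42.58 mGal
Bouguer slab correction = 0.04193 × 1.91 × 465.9 = 37.31 mGal
Simple Bouguer anomaly = -42.58 − (37.31) = -79.89 mGal

-79.9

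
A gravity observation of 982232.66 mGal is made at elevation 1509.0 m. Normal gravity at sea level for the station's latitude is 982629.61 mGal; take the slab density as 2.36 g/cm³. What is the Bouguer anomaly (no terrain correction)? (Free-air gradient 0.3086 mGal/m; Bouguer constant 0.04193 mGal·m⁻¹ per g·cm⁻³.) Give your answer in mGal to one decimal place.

-80.6

Free-air correction = 0.3086 × 1509.0 = 465.68 mGal
Free-air anomaly = 982232.66 − 982629.61 + (465.68) = 68.73 mGal
Bouguer slab correction = 0.04193 × 2.36 × 1509.0 = 149.32 mGal
Simple Bouguer anomaly = 68.73 − (149.32) = -80.59 mGal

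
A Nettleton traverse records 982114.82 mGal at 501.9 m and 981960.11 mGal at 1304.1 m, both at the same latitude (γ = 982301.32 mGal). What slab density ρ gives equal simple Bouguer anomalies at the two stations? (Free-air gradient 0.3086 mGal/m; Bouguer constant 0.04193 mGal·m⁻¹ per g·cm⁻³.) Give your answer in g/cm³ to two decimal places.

2.76

Δg_obs = 981960.11 − 982114.82 = -154.71 mGal over Δh = 1304.1 − 501.9 = 802.2 m
Equal Bouguer anomalies ⇒ Δg_obs + (0.3086 − 0.04193ρ)·Δh = 0
0.3086 − 0.04193ρ = −Δg_obs/Δh = 0.19286
ρ = (0.3086 − 0.19286) / 0.04193 = 2.76 g/cm³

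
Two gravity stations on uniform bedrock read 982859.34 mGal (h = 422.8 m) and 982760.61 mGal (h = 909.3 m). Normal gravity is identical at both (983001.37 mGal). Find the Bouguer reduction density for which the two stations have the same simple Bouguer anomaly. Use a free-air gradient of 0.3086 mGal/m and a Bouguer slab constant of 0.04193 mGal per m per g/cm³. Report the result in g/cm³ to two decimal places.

2.52

Δg_obs = 982760.61 − 982859.34 = -98.73 mGal over Δh = 909.3 − 422.8 = 486.5 m
Equal Bouguer anomalies ⇒ Δg_obs + (0.3086 − 0.04193ρ)·Δh = 0
0.3086 − 0.04193ρ = −Δg_obs/Δh = 0.20294
ρ = (0.3086 − 0.20294) / 0.04193 = 2.52 g/cm³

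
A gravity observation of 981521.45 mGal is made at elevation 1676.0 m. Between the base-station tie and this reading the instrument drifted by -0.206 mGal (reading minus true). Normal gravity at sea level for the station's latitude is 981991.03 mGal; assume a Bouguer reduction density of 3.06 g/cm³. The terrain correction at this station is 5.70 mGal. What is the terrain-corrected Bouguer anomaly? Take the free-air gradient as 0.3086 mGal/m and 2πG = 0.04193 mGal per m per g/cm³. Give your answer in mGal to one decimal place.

Drift-corrected reading = 981521.45 − (-0.206) = 981521.656 mGal
Free-air correction = 0.3086 × 1676.0 = 517.21 mGal
Free-air anomaly = 981521.656 − 981991.03 + (517.21) = 47.836 mGal
Bouguer slab correction = 0.04193 × 3.06 × 1676.0 = 215.04 mGal
Simple Bouguer anomaly = 47.836 − (215.04) = -167.204 mGal
Complete Bouguer anomaly = -167.204 + 5.70 = -161.504 mGal

-161.5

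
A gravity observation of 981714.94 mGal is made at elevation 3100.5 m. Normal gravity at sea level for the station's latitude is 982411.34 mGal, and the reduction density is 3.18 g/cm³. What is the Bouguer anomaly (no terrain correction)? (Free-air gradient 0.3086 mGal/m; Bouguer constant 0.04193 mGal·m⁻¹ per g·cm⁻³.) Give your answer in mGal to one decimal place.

-153.0

Free-air correction = 0.3086 × 3100.5 = 956.81 mGal
Free-air anomaly = 981714.94 − 982411.34 + (956.81) = 260.41 mGal
Bouguer slab correction = 0.04193 × 3.18 × 3100.5 = 413.41 mGal
Simple Bouguer anomaly = 260.41 − (413.41) = -153.00 mGal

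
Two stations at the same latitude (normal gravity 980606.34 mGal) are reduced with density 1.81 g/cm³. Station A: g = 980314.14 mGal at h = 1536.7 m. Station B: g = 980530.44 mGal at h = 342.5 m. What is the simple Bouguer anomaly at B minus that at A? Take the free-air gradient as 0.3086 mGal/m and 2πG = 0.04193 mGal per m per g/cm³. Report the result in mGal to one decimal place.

Δg_SB(A) = 980314.14 − 980606.34 + 0.3086×1536.7 − 0.04193×1.81×1536.7 = 65.40 mGal
Δg_SB(B) = 980530.44 − 980606.34 + 0.3086×342.5 − 0.04193×1.81×342.5 = 3.80 mGal
Difference = 3.80 − (65.40) = -61.60 mGal

-61.6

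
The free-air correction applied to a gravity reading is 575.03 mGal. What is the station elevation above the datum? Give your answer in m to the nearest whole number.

h = 575.03 / 0.3086 = 1863.35 m

1863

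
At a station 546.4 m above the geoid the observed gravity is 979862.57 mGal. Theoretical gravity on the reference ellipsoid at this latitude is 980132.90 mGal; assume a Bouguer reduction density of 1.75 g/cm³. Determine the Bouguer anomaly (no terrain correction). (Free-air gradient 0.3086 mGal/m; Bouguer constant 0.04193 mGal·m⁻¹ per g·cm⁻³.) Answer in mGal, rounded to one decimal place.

-141.8

Free-air correction = 0.3086 × 546.4 = 168.62 mGal
Free-air anomaly = 979862.57 − 980132.90 + (168.62) = -101.71 mGal
Bouguer slab correction = 0.04193 × 1.75 × 546.4 = 40.09 mGal
Simple Bouguer anomaly = -101.71 − (40.09) = -141.80 mGal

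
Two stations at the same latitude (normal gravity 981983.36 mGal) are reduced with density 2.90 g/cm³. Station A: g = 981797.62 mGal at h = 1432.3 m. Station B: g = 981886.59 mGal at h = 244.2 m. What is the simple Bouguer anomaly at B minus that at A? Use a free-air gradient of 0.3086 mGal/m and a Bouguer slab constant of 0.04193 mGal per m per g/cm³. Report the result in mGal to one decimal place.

-133.2

Δg_SB(A) = 981797.62 − 981983.36 + 0.3086×1432.3 − 0.04193×2.90×1432.3 = 82.10 mGal
Δg_SB(B) = 981886.59 − 981983.36 + 0.3086×244.2 − 0.04193×2.90×244.2 = -51.10 mGal
Difference = -51.10 − (82.10) = -133.20 mGal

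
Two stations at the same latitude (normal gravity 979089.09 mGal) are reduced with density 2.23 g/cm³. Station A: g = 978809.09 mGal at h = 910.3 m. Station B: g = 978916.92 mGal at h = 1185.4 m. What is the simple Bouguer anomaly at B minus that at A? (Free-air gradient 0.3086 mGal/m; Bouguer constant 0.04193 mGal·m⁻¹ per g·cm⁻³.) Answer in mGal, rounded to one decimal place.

Δg_SB(A) = 978809.09 − 979089.09 + 0.3086×910.3 − 0.04193×2.23×910.3 = -84.20 mGal
Δg_SB(B) = 978916.92 − 979089.09 + 0.3086×1185.4 − 0.04193×2.23×1185.4 = 82.80 mGal
Difference = 82.80 − (-84.20) = 167.00 mGal

167.0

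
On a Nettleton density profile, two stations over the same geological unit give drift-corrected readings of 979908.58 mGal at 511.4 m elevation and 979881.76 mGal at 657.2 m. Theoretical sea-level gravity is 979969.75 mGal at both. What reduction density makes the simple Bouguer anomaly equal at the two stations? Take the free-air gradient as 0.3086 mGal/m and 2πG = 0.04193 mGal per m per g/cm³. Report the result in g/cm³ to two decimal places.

Δg_obs = 979881.76 − 979908.58 = -26.82 mGal over Δh = 657.2 − 511.4 = 145.8 m
Equal Bouguer anomalies ⇒ Δg_obs + (0.3086 − 0.04193ρ)·Δh = 0
0.3086 − 0.04193ρ = −Δg_obs/Δh = 0.18395
ρ = (0.3086 − 0.18395) / 0.04193 = 2.97 g/cm³

2.97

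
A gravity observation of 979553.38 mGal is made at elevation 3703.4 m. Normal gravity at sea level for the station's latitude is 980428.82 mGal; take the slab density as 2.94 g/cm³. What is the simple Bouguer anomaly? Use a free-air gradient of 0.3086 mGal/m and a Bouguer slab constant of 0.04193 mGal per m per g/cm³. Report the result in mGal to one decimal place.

Free-air correction = 0.3086 × 3703.4 = 1142.87 mGal
Free-air anomaly = 979553.38 − 980428.82 + (1142.87) = 267.43 mGal
Bouguer slab correction = 0.04193 × 2.94 × 3703.4 = 456.53 mGal
Simple Bouguer anomaly = 267.43 − (456.53) = -189.10 mGal

-189.1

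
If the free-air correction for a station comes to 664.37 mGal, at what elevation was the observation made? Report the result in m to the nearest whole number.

h = 664.37 / 0.3086 = 2152.85 m

2153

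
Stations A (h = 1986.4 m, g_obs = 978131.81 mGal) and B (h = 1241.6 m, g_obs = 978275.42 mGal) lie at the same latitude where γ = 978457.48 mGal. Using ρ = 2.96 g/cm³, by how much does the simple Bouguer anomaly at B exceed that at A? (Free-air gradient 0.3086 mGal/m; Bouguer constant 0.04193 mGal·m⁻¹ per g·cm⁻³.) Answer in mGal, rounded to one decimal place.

Δg_SB(A) = 978131.81 − 978457.48 + 0.3086×1986.4 − 0.04193×2.96×1986.4 = 40.80 mGal
Δg_SB(B) = 978275.42 − 978457.48 + 0.3086×1241.6 − 0.04193×2.96×1241.6 = 47.00 mGal
Difference = 47.00 − (40.80) = 6.20 mGal

6.2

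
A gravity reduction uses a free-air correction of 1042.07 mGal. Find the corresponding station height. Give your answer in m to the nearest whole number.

h = 1042.07 / 0.3086 = 3376.77 m

3377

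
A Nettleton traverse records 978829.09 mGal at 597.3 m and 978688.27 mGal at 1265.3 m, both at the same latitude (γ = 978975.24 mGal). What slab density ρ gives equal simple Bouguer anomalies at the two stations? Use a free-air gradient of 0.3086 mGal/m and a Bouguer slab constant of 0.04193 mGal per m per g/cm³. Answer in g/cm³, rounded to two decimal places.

2.33

Δg_obs = 978688.27 − 978829.09 = -140.82 mGal over Δh = 1265.3 − 597.3 = 668.0 m
Equal Bouguer anomalies ⇒ Δg_obs + (0.3086 − 0.04193ρ)·Δh = 0
0.3086 − 0.04193ρ = −Δg_obs/Δh = 0.21081
ρ = (0.3086 − 0.21081) / 0.04193 = 2.33 g/cm³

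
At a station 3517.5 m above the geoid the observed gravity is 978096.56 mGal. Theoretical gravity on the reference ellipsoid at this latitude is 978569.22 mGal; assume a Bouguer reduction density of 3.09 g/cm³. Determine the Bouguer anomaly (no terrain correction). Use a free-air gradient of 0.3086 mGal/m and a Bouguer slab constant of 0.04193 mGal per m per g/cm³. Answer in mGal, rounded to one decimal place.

157.1

Free-air correction = 0.3086 × 3517.5 = 1085.50 mGal
Free-air anomaly = 978096.56 − 978569.22 + (1085.50) = 612.84 mGal
Bouguer slab correction = 0.04193 × 3.09 × 3517.5 = 455.74 mGal
Simple Bouguer anomaly = 612.84 − (455.74) = 157.10 mGal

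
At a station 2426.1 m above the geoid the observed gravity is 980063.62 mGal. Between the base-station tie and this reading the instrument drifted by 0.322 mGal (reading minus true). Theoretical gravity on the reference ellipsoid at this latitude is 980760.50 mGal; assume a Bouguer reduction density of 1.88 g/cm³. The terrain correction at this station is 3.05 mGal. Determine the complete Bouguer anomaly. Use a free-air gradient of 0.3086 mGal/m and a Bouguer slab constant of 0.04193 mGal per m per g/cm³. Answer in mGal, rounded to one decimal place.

Drift-corrected reading = 980063.62 − (0.322) = 980063.298 mGal
Free-air correction = 0.3086 × 2426.1 = 748.69 mGal
Free-air anomaly = 980063.298 − 980760.50 + (748.69) = 51.488 mGal
Bouguer slab correction = 0.04193 × 1.88 × 2426.1 = 191.25 mGal
Simple Bouguer anomaly = 51.488 − (191.25) = -139.762 mGal
Complete Bouguer anomaly = -139.762 + 3.05 = -136.712 mGal

-136.7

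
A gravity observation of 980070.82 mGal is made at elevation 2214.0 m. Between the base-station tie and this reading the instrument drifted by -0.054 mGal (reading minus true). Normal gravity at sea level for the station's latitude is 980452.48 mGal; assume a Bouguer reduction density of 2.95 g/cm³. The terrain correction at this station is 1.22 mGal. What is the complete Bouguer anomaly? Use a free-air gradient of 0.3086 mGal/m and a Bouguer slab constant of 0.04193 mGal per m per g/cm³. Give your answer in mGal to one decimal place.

Drift-corrected reading = 980070.82 − (-0.054) = 980070.874 mGal
Free-air correction = 0.3086 × 2214.0 = 683.24 mGal
Free-air anomaly = 980070.874 − 980452.48 + (683.24) = 301.634 mGal
Bouguer slab correction = 0.04193 × 2.95 × 2214.0 = 273.86 mGal
Simple Bouguer anomaly = 301.634 − (273.86) = 27.774 mGal
Complete Bouguer anomaly = 27.774 + 1.22 = 28.994 mGal

29.0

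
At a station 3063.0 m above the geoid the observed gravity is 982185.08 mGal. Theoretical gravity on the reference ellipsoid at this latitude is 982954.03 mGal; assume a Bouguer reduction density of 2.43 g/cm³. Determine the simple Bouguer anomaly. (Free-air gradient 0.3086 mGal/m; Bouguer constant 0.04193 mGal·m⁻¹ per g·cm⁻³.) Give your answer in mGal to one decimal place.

Free-air correction = 0.3086 × 3063.0 = 945.24 mGal
Free-air anomaly = 982185.08 − 982954.03 + (945.24) = 176.29 mGal
Bouguer slab correction = 0.04193 × 2.43 × 3063.0 = 312.09 mGal
Simple Bouguer anomaly = 176.29 − (312.09) = -135.80 mGal

-135.8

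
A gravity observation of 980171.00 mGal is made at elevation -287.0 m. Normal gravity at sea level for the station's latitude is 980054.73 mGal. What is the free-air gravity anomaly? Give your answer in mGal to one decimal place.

27.7

Free-air correction = 0.3086 × -287.0 = -88.57 mGal
Free-air anomaly = 980171.00 − 980054.73 + (-88.57) = 27.70 mGal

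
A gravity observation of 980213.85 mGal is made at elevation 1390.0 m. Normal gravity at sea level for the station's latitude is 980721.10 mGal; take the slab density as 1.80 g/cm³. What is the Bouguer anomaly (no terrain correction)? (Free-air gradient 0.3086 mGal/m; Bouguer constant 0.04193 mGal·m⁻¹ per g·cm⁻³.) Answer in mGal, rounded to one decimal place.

Free-air correction = 0.3086 × 1390.0 = 428.95 mGal
Free-air anomaly = 980213.85 − 980721.10 + (428.95) = -78.30 mGal
Bouguer slab correction = 0.04193 × 1.80 × 1390.0 = 104.91 mGal
Simple Bouguer anomaly = -78.30 − (104.91) = -183.21 mGal

-183.2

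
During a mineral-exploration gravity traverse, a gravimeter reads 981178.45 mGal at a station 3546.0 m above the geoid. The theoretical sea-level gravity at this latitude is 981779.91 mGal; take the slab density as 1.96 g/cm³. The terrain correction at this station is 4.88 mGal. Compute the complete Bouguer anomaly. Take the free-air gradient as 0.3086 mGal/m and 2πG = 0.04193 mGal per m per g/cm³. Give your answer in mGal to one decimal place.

Free-air correction = 0.3086 × 3546.0 = 1094.30 mGal
Free-air anomaly = 981178.45 − 981779.91 + (1094.30) = 492.84 mGal
Bouguer slab correction = 0.04193 × 1.96 × 3546.0 = 291.42 mGal
Simple Bouguer anomaly = 492.84 − (291.42) = 201.42 mGal
Complete Bouguer anomaly = 201.42 + 4.88 = 206.30 mGal

206.3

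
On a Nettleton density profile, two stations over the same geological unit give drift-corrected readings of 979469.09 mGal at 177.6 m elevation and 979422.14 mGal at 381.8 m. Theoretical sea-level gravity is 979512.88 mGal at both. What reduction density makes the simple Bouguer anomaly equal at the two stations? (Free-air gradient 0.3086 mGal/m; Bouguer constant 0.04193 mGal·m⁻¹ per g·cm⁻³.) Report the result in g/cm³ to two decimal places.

Δg_obs = 979422.14 − 979469.09 = -46.95 mGal over Δh = 381.8 − 177.6 = 204.2 m
Equal Bouguer anomalies ⇒ Δg_obs + (0.3086 − 0.04193ρ)·Δh = 0
0.3086 − 0.04193ρ = −Δg_obs/Δh = 0.22992
ρ = (0.3086 − 0.22992) / 0.04193 = 1.88 g/cm³

1.88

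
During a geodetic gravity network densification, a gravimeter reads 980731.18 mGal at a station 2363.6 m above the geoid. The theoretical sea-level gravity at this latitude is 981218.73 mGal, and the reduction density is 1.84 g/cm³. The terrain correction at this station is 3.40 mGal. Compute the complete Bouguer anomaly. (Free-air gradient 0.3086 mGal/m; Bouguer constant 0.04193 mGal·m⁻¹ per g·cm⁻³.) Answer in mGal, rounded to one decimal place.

62.9

Free-air correction = 0.3086 × 2363.6 = 729.41 mGal
Free-air anomaly = 980731.18 − 981218.73 + (729.41) = 241.86 mGal
Bouguer slab correction = 0.04193 × 1.84 × 2363.6 = 182.35 mGal
Simple Bouguer anomaly = 241.86 − (182.35) = 59.51 mGal
Complete Bouguer anomaly = 59.51 + 3.40 = 62.91 mGal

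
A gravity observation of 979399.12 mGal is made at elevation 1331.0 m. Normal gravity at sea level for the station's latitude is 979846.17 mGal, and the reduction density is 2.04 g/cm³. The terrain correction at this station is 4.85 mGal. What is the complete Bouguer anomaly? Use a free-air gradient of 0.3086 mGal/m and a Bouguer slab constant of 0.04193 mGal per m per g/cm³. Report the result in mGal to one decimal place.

-145.3

Free-air correction = 0.3086 × 1331.0 = 410.75 mGal
Free-air anomaly = 979399.12 − 979846.17 + (410.75) = -36.30 mGal
Bouguer slab correction = 0.04193 × 2.04 × 1331.0 = 113.85 mGal
Simple Bouguer anomaly = -36.30 − (113.85) = -150.15 mGal
Complete Bouguer anomaly = -150.15 + 4.85 = -145.30 mGal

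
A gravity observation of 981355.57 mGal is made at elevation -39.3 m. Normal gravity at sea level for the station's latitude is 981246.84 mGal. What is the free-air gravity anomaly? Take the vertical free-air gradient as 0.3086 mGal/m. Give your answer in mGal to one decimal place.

Free-air correction = 0.3086 × -39.3 = -12.13 mGal
Free-air anomaly = 981355.57 − 981246.84 + (-12.13) = 96.60 mGal

96.6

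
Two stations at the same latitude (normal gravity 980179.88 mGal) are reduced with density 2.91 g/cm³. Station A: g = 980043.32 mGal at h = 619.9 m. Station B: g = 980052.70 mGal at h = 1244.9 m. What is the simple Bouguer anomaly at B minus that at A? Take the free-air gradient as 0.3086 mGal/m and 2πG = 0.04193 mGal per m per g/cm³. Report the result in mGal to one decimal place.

Δg_SB(A) = 980043.32 − 980179.88 + 0.3086×619.9 − 0.04193×2.91×619.9 = -20.90 mGal
Δg_SB(B) = 980052.70 − 980179.88 + 0.3086×1244.9 − 0.04193×2.91×1244.9 = 105.10 mGal
Difference = 105.10 − (-20.90) = 126.00 mGal

126.0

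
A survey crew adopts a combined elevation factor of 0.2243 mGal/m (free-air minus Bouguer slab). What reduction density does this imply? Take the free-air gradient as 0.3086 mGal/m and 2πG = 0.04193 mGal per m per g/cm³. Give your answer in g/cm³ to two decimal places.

0.2243 = 0.3086 − 0.04193 × ρ
ρ = (0.3086 − 0.2243) / 0.04193 = 2.01 g/cm³

2.01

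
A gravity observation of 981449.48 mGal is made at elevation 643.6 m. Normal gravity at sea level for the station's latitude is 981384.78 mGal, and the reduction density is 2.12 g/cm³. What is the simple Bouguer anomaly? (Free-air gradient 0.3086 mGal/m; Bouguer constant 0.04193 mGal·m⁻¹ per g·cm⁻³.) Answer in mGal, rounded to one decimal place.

Free-air correction = 0.3086 × 643.6 = 198.61 mGal
Free-air anomaly = 981449.48 − 981384.78 + (198.61) = 263.31 mGal
Bouguer slab correction = 0.04193 × 2.12 × 643.6 = 57.21 mGal
Simple Bouguer anomaly = 263.31 − (57.21) = 206.10 mGal

206.1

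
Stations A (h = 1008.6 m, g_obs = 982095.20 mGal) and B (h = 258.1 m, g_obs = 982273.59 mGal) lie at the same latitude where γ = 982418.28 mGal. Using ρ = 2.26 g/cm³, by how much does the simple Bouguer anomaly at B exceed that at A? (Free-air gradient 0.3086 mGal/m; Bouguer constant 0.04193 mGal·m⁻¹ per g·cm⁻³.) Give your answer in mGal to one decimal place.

Δg_SB(A) = 982095.20 − 982418.28 + 0.3086×1008.6 − 0.04193×2.26×1008.6 = -107.40 mGal
Δg_SB(B) = 982273.59 − 982418.28 + 0.3086×258.1 − 0.04193×2.26×258.1 = -89.50 mGal
Difference = -89.50 − (-107.40) = 17.90 mGal

17.9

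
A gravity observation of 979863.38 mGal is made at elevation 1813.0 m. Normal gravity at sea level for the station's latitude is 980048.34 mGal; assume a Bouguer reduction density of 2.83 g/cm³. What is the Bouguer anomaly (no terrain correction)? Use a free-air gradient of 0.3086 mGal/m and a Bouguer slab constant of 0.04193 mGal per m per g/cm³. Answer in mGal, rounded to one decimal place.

159.4

Free-air correction = 0.3086 × 1813.0 = 559.49 mGal
Free-air anomaly = 979863.38 − 980048.34 + (559.49) = 374.53 mGal
Bouguer slab correction = 0.04193 × 2.83 × 1813.0 = 215.13 mGal
Simple Bouguer anomaly = 374.53 − (215.13) = 159.40 mGal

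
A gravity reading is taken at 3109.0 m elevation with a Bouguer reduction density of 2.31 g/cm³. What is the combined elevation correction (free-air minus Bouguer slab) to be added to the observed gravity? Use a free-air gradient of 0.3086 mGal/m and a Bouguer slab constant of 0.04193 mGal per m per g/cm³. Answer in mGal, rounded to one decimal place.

Combined gradient = 0.3086 − 0.04193 × 2.31 = 0.2117417 mGal/m
Combined elevation correction = 0.2117417 × 3109.0 = 658.3 mGal

658.3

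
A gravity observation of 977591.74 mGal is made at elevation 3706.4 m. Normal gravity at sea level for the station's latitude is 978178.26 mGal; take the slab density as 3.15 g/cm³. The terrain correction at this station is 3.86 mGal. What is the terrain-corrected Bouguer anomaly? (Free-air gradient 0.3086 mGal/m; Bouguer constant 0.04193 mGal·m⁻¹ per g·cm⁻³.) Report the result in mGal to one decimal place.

71.6

Free-air correction = 0.3086 × 3706.4 = 1143.80 mGal
Free-air anomaly = 977591.74 − 978178.26 + (1143.80) = 557.28 mGal
Bouguer slab correction = 0.04193 × 3.15 × 3706.4 = 489.54 mGal
Simple Bouguer anomaly = 557.28 − (489.54) = 67.74 mGal
Complete Bouguer anomaly = 67.74 + 3.86 = 71.60 mGal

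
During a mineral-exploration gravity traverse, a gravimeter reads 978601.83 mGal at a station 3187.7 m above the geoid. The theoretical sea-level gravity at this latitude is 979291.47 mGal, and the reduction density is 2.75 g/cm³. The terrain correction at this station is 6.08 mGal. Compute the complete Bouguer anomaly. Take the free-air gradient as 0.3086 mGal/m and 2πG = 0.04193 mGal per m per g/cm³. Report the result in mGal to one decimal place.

Free-air correction = 0.3086 × 3187.7 = 983.72 mGal
Free-air anomaly = 978601.83 − 979291.47 + (983.72) = 294.08 mGal
Bouguer slab correction = 0.04193 × 2.75 × 3187.7 = 367.57 mGal
Simple Bouguer anomaly = 294.08 − (367.57) = -73.49 mGal
Complete Bouguer anomaly = -73.49 + 6.08 = -67.41 mGal

-67.4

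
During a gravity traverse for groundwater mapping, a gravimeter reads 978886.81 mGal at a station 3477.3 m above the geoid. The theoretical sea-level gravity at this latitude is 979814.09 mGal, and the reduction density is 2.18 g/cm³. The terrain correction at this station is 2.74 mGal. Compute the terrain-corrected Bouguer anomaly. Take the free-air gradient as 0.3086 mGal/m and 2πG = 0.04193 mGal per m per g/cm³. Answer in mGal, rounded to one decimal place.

Free-air correction = 0.3086 × 3477.3 = 1073.09 mGal
Free-air anomaly = 978886.81 − 979814.09 + (1073.09) = 145.81 mGal
Bouguer slab correction = 0.04193 × 2.18 × 3477.3 = 317.85 mGal
Simple Bouguer anomaly = 145.81 − (317.85) = -172.04 mGal
Complete Bouguer anomaly = -172.04 + 2.74 = -169.30 mGal

-169.3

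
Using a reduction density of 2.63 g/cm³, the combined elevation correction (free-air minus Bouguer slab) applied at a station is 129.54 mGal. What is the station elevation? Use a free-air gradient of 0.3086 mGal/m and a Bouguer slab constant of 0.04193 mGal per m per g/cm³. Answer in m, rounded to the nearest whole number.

653

Combined gradient = 0.3086 − 0.04193 × 2.63 = 0.1983241 mGal/m
h = 129.54 / 0.1983241 = 653.17 m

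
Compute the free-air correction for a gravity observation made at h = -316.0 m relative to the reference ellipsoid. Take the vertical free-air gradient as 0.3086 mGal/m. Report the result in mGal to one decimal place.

-97.5

Free-air correction = 0.3086 × -316.0 = -97.5 mGal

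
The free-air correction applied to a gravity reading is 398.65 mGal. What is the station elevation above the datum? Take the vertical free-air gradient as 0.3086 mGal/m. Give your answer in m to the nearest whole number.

h = 398.65 / 0.3086 = 1291.80 m

1292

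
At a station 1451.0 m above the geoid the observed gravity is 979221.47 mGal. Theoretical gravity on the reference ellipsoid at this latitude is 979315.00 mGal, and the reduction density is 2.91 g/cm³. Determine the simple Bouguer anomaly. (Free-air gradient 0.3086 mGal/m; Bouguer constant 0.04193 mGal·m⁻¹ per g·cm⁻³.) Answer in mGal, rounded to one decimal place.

177.2

Free-air correction = 0.3086 × 1451.0 = 447.78 mGal
Free-air anomaly = 979221.47 − 979315.00 + (447.78) = 354.25 mGal
Bouguer slab correction = 0.04193 × 2.91 × 1451.0 = 177.05 mGal
Simple Bouguer anomaly = 354.25 − (177.05) = 177.20 mGal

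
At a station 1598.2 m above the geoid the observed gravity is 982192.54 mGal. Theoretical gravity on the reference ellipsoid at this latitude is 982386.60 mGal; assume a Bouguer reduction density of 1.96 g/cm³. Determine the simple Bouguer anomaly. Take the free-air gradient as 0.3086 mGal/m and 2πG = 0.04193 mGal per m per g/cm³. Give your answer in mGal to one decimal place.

167.8

Free-air correction = 0.3086 × 1598.2 = 493.20 mGal
Free-air anomaly = 982192.54 − 982386.60 + (493.20) = 299.14 mGal
Bouguer slab correction = 0.04193 × 1.96 × 1598.2 = 131.34 mGal
Simple Bouguer anomaly = 299.14 − (131.34) = 167.80 mGal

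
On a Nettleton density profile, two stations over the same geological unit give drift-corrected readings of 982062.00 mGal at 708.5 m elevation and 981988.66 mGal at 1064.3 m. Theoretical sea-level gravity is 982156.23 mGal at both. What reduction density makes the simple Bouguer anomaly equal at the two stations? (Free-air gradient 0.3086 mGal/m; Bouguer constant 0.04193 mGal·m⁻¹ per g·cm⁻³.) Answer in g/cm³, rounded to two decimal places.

2.44

Δg_obs = 981988.66 − 982062.00 = -73.34 mGal over Δh = 1064.3 − 708.5 = 355.8 m
Equal Bouguer anomalies ⇒ Δg_obs + (0.3086 − 0.04193ρ)·Δh = 0
0.3086 − 0.04193ρ = −Δg_obs/Δh = 0.20613
ρ = (0.3086 − 0.20613) / 0.04193 = 2.44 g/cm³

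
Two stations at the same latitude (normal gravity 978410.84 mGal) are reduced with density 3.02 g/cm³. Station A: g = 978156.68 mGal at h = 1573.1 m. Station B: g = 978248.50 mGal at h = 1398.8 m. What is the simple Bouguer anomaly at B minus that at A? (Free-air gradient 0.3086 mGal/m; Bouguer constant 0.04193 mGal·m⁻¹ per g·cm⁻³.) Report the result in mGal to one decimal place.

60.1

Δg_SB(A) = 978156.68 − 978410.84 + 0.3086×1573.1 − 0.04193×3.02×1573.1 = 32.10 mGal
Δg_SB(B) = 978248.50 − 978410.84 + 0.3086×1398.8 − 0.04193×3.02×1398.8 = 92.20 mGal
Difference = 92.20 − (32.10) = 60.10 mGal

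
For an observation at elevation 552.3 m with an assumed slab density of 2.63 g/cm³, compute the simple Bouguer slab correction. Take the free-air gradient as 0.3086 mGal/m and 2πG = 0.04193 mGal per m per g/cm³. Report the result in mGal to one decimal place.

Bouguer slab correction = 0.04193 × 2.63 × 552.3 = 60.9 mGal

60.9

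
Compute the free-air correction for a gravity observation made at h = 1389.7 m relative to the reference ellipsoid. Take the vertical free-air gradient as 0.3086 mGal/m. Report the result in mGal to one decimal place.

Free-air correction = 0.3086 × 1389.7 = 428.9 mGal

428.9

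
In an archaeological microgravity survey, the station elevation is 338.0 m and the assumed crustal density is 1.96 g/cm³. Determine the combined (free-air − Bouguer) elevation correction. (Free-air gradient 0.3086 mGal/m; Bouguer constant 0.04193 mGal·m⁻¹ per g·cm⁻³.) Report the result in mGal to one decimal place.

Combined gradient = 0.3086 − 0.04193 × 1.96 = 0.2264172 mGal/m
Combined elevation correction = 0.2264172 × 338.0 = 76.5 mGal

76.5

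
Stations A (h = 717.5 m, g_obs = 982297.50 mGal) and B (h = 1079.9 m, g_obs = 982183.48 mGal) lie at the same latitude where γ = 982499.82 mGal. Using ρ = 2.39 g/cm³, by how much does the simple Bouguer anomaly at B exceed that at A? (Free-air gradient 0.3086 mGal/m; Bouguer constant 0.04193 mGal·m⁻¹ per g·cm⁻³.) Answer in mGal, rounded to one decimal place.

Δg_SB(A) = 982297.50 − 982499.82 + 0.3086×717.5 − 0.04193×2.39×717.5 = -52.80 mGal
Δg_SB(B) = 982183.48 − 982499.82 + 0.3086×1079.9 − 0.04193×2.39×1079.9 = -91.30 mGal
Difference = -91.30 − (-52.80) = -38.50 mGal

-38.5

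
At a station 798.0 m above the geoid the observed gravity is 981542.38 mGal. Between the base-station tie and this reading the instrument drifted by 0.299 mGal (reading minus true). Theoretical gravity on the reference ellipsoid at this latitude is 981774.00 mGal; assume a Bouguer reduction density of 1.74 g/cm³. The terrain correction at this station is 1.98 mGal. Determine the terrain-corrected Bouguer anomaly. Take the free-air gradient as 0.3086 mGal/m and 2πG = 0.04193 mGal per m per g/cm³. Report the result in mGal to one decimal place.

Drift-corrected reading = 981542.38 − (0.299) = 981542.081 mGal
Free-air correction = 0.3086 × 798.0 = 246.26 mGal
Free-air anomaly = 981542.081 − 981774.00 + (246.26) = 14.341 mGal
Bouguer slab correction = 0.04193 × 1.74 × 798.0 = 58.22 mGal
Simple Bouguer anomaly = 14.341 − (58.22) = -43.879 mGal
Complete Bouguer anomaly = -43.879 + 1.98 = -41.899 mGal

-41.9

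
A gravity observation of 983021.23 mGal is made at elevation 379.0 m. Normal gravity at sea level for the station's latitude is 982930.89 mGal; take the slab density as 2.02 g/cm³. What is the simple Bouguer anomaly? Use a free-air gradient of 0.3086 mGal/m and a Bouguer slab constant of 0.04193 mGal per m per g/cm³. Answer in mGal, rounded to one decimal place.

Free-air correction = 0.3086 × 379.0 = 116.96 mGal
Free-air anomaly = 983021.23 − 982930.89 + (116.96) = 207.30 mGal
Bouguer slab correction = 0.04193 × 2.02 × 379.0 = 32.10 mGal
Simple Bouguer anomaly = 207.30 − (32.10) = 175.20 mGal

175.2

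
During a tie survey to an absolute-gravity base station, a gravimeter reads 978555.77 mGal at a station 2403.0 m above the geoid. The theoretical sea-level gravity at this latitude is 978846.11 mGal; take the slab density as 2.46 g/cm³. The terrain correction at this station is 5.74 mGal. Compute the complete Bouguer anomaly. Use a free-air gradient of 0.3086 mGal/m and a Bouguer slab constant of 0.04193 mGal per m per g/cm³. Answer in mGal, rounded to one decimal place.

Free-air correction = 0.3086 × 2403.0 = 741.57 mGal
Free-air anomaly = 978555.77 − 978846.11 + (741.57) = 451.23 mGal
Bouguer slab correction = 0.04193 × 2.46 × 2403.0 = 247.86 mGal
Simple Bouguer anomaly = 451.23 − (247.86) = 203.37 mGal
Complete Bouguer anomaly = 203.37 + 5.74 = 209.11 mGal

209.1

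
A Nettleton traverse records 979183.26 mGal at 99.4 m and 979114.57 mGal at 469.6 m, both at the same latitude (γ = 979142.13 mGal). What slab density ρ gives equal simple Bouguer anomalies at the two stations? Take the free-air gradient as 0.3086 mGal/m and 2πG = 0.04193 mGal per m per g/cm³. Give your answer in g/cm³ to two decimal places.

Δg_obs = 979114.57 − 979183.26 = -68.69 mGal over Δh = 469.6 − 99.4 = 370.2 m
Equal Bouguer anomalies ⇒ Δg_obs + (0.3086 − 0.04193ρ)·Δh = 0
0.3086 − 0.04193ρ = −Δg_obs/Δh = 0.18555
ρ = (0.3086 − 0.18555) / 0.04193 = 2.93 g/cm³

2.93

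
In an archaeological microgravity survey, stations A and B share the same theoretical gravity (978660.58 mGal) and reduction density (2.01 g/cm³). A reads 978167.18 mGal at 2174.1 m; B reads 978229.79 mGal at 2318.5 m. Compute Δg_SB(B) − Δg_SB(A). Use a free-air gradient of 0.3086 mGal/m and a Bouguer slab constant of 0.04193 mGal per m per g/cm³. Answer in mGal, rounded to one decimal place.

Δg_SB(A) = 978167.18 − 978660.58 + 0.3086×2174.1 − 0.04193×2.01×2174.1 = -5.70 mGal
Δg_SB(B) = 978229.79 − 978660.58 + 0.3086×2318.5 − 0.04193×2.01×2318.5 = 89.30 mGal
Difference = 89.30 − (-5.70) = 95.00 mGal

95.0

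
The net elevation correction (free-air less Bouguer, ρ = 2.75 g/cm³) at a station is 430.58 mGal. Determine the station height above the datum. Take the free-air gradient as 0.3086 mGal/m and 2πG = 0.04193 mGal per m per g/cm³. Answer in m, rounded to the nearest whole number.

Combined gradient = 0.3086 − 0.04193 × 2.75 = 0.1932925 mGal/m
h = 430.58 / 0.1932925 = 2227.61 m

2228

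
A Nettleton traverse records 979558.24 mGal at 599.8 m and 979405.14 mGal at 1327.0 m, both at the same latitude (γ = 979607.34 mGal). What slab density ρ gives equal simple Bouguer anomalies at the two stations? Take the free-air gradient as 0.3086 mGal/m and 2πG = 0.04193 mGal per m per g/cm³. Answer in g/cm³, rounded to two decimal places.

Δg_obs = 979405.14 − 979558.24 = -153.10 mGal over Δh = 1327.0 − 599.8 = 727.2 m
Equal Bouguer anomalies ⇒ Δg_obs + (0.3086 − 0.04193ρ)·Δh = 0
0.3086 − 0.04193ρ = −Δg_obs/Δh = 0.21053
ρ = (0.3086 − 0.21053) / 0.04193 = 2.34 g/cm³

2.34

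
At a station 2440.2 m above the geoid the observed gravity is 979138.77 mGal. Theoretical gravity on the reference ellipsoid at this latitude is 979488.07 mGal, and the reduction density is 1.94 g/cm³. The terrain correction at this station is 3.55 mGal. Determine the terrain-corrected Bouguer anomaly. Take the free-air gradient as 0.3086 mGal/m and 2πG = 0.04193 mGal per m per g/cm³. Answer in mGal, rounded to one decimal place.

208.8

Free-air correction = 0.3086 × 2440.2 = 753.05 mGal
Free-air anomaly = 979138.77 − 979488.07 + (753.05) = 403.75 mGal
Bouguer slab correction = 0.04193 × 1.94 × 2440.2 = 198.50 mGal
Simple Bouguer anomaly = 403.75 − (198.50) = 205.25 mGal
Complete Bouguer anomaly = 205.25 + 3.55 = 208.80 mGal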